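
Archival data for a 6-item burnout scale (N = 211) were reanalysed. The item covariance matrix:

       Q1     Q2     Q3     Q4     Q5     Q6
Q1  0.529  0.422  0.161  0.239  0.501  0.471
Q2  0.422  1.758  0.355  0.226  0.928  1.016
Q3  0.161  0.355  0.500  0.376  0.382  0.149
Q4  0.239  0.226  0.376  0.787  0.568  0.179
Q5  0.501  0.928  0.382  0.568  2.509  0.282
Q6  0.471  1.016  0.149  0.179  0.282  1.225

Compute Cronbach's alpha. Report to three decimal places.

α = 0.757

Σσ²ᵢ = 0.529 + 1.758 + 0.500 + 0.787 + 2.509 + 1.225 = 7.308
Sum of off-diagonal covariances = 6.255
σ²_T = 7.308 + 2 × 6.255 = 19.818
α = (k/(k−1))·(1 − Σσ²ᵢ/σ²_T) = (6/5)·(1 − 7.308/19.818) = 0.757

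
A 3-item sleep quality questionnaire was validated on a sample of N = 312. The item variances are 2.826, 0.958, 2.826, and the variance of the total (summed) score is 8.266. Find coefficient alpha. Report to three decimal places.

α = 0.301

ΣVar(i) = 2.826 + 0.958 + 2.826 = 6.610
α = (k/(k−1))·(1 − ΣVar(i)/σ²_total) = (3/2)·(1 − 6.610/8.266) = 0.301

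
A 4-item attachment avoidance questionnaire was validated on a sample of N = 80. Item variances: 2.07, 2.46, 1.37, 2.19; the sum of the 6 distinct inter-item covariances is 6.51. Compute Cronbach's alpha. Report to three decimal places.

Cronbach's alpha = 0.822

ΣVar(i) = 2.07 + 2.46 + 1.37 + 2.19 = 8.09
Sum of distinct covariances = 6.51
total variance = ΣVar(i) + 2·Σcov = 8.09 + 2 × 6.51 = 21.11
α = (4/3)·(1 − 8.09/21.11) = 0.822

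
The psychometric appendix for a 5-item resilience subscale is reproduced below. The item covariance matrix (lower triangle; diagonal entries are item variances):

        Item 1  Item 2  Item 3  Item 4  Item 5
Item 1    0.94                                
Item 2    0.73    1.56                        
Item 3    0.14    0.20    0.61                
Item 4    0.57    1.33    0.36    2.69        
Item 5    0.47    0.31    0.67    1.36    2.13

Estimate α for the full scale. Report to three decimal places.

α = 0.760

Σσ²ᵢ = 0.94 + 1.56 + 0.61 + 2.69 + 2.13 = 7.93
Σ_{i<j} σ_ij = 6.14
total variance = 7.93 + 2 × 6.14 = 20.21
α = (k/(k−1))·(1 − Σσ²ᵢ/total variance) = (5/4)·(1 − 7.93/20.21) = 0.760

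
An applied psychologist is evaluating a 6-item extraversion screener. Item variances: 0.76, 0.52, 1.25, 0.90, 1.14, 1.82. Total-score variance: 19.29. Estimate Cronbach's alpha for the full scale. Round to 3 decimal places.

ΣVar(i) = 0.76 + 0.52 + 1.25 + 0.90 + 1.14 + 1.82 = 6.39
α = (k/(k−1))·(1 − ΣVar(i)/total variance) = (6/5)·(1 − 6.39/19.29) = 0.802

Cronbach's alpha = 0.802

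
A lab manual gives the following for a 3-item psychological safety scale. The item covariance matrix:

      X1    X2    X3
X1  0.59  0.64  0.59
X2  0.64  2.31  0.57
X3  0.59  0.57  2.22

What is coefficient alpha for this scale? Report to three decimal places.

Σσᵢ² = 0.59 + 2.31 + 2.22 = 5.12
Σ_{i<j} σ_ij = 1.80
total variance = 5.12 + 2 × 1.80 = 8.72
α = (k/(k−1))·(1 − Σσᵢ²/total variance) = (3/2)·(1 − 5.12/8.72) = 0.619

coefficient alpha = 0.619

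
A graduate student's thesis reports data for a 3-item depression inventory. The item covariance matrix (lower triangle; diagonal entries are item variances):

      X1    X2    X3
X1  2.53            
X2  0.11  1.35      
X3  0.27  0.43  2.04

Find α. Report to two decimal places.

ΣVar(i) = 2.53 + 1.35 + 2.04 = 5.92
Sum of off-diagonal covariances = 0.81
σ²_total = 5.92 + 2 × 0.81 = 7.54
α = (k/(k−1))·(1 − ΣVar(i)/σ²_total) = (3/2)·(1 − 5.92/7.54) = 0.32

α = 0.32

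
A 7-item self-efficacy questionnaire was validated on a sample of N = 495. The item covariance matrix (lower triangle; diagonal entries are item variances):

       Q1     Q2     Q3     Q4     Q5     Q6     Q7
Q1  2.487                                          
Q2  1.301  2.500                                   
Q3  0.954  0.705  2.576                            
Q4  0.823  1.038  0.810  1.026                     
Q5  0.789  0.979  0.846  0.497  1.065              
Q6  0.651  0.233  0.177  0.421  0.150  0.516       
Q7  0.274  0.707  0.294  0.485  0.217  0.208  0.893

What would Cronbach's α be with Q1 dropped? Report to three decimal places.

Remaining items: Q2, Q3, Q4, Q5, Q6, Q7 (k = 6).
ΣVar(i) = 2.500 + 2.576 + 1.026 + 1.065 + 0.516 + 0.893 = 8.576
σ²_T = 8.576 + 2 × 7.767 = 24.110
α (item deleted) = (6/5)·(1 − 8.576/24.110) = 0.773

Cronbach's α = 0.773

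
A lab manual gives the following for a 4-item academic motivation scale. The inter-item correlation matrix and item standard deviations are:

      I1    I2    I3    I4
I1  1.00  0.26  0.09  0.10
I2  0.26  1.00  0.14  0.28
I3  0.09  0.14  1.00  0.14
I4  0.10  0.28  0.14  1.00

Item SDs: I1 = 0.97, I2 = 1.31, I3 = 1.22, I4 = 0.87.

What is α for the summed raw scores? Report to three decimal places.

Σσ²ᵢ = 0.97² + 1.31² + 1.22² + 0.87² = 4.9023
Covariances σ_ij = r_ij · s_i · s_j:
  σ(I1,I2) = 0.26 × 0.97 × 1.31 = 0.3304
  σ(I1,I3) = 0.09 × 0.97 × 1.22 = 0.1065
  σ(I1,I4) = 0.10 × 0.97 × 0.87 = 0.0844
  σ(I2,I3) = 0.14 × 1.31 × 1.22 = 0.2237
  σ(I2,I4) = 0.28 × 1.31 × 0.87 = 0.3191
  σ(I3,I4) = 0.14 × 1.22 × 0.87 = 0.1486
σ²_T = Σσ²ᵢ + 2·Σσ_ij = 4.9023 + 2 × 1.2127 = 7.3277
α = (4/3)·(1 − 4.9023/7.3277) = 0.441

α = 0.441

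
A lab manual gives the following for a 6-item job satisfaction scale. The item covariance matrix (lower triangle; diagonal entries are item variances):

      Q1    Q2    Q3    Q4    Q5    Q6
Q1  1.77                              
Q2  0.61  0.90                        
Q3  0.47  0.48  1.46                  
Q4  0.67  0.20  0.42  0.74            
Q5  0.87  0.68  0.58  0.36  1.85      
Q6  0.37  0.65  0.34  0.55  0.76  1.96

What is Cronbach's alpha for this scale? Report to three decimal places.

α = 0.778

ΣVar(i) = 1.77 + 0.90 + 1.46 + 0.74 + 1.85 + 1.96 = 8.68
Sum of the distinct covariances = 8.01
σ²_total = 8.68 + 2 × 8.01 = 24.70
α = (k/(k−1))·(1 − ΣVar(i)/σ²_total) = (6/5)·(1 − 8.68/24.70) = 0.778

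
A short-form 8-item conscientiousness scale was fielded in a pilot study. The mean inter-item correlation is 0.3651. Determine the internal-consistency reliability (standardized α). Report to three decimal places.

standardized α = 0.821

Standardized α = k·r̄ / (1 + (k−1)·r̄) = 8 × 0.3651 / (1 + 7 × 0.3651)
  = 2.9208 / 3.5557 = 0.821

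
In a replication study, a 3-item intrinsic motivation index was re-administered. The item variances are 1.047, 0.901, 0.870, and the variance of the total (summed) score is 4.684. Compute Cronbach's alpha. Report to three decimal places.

Σσᵢ² = 1.047 + 0.901 + 0.870 = 2.818
α = (k/(k−1))·(1 − Σσᵢ²/Var(T)) = (3/2)·(1 − 2.818/4.684) = 0.598

Cronbach's alpha = 0.598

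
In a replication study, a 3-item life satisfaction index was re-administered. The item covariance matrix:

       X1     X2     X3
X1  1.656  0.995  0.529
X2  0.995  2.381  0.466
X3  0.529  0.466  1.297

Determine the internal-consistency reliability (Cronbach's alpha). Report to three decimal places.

α = 0.641

ΣVar(i) = 1.656 + 2.381 + 1.297 = 5.334
Sum of the distinct covariances = 1.990
σ²_T = 5.334 + 2 × 1.990 = 9.314
α = (k/(k−1))·(1 − ΣVar(i)/σ²_T) = (3/2)·(1 − 5.334/9.314) = 0.641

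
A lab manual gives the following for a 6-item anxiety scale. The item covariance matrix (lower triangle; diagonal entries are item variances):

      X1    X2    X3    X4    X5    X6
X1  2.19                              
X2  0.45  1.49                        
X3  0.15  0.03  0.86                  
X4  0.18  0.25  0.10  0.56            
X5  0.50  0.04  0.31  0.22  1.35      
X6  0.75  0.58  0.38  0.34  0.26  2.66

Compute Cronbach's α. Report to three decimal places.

α = 0.599

sum of item variances = 2.19 + 1.49 + 0.86 + 0.56 + 1.35 + 2.66 = 9.11
Σ_{i<j} σ_ij = 4.54
σ²_T = 9.11 + 2 × 4.54 = 18.19
α = (k/(k−1))·(1 − sum of item variances/σ²_T) = (6/5)·(1 − 9.11/18.19) = 0.599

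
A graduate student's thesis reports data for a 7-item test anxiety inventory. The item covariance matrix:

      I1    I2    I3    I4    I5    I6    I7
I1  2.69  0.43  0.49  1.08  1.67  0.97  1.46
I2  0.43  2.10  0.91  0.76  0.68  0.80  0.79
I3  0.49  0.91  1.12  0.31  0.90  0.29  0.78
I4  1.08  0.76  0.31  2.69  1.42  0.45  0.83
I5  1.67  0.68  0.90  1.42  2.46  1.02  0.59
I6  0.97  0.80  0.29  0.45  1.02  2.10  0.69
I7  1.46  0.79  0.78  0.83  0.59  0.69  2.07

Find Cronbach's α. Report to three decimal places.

α = 0.810

ΣVar(i) = 2.69 + 2.10 + 1.12 + 2.69 + 2.46 + 2.10 + 2.07 = 15.23
Σ_{i<j} σ_ij = 17.32
σ²_T = 15.23 + 2 × 17.32 = 49.87
α = (k/(k−1))·(1 − ΣVar(i)/σ²_T) = (7/6)·(1 − 15.23/49.87) = 0.810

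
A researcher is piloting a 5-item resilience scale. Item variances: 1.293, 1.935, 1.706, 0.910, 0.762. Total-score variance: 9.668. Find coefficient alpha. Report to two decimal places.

sum of item variances = 1.293 + 1.935 + 1.706 + 0.910 + 0.762 = 6.606
α = (k/(k−1))·(1 − sum of item variances/σ²_total) = (5/4)·(1 − 6.606/9.668) = 0.40

α = 0.40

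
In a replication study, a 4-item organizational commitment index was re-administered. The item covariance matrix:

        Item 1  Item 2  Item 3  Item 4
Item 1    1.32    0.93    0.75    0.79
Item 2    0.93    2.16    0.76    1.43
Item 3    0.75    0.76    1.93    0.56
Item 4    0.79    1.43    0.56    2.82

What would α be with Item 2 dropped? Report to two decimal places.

Remaining items: Item 1, Item 3, Item 4 (k = 3).
Σσᵢ² = 1.32 + 1.93 + 2.82 = 6.07
Var(T) = 6.07 + 2 × 2.10 = 10.27
α (item deleted) = (3/2)·(1 − 6.07/10.27) = 0.61

α = 0.61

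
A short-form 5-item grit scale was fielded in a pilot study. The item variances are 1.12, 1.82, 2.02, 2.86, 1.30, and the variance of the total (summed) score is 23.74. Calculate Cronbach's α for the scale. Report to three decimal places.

Cronbach's α = 0.770

ΣVar(i) = 1.12 + 1.82 + 2.02 + 2.86 + 1.30 = 9.12
α = (k/(k−1))·(1 − ΣVar(i)/σ²_T) = (5/4)·(1 − 9.12/23.74) = 0.770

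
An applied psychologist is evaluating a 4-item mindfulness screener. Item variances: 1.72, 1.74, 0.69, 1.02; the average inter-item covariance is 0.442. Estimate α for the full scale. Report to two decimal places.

α = 0.68

Σσᵢ² = 1.72 + 1.74 + 0.69 + 1.02 = 5.17
Sum of the 6 distinct covariances = 6 × 0.442 = 2.652
total variance = Σσᵢ² + 2·Σcov = 5.17 + 2 × 2.652 = 10.474
α = (4/3)·(1 − 5.17/10.474) = 0.68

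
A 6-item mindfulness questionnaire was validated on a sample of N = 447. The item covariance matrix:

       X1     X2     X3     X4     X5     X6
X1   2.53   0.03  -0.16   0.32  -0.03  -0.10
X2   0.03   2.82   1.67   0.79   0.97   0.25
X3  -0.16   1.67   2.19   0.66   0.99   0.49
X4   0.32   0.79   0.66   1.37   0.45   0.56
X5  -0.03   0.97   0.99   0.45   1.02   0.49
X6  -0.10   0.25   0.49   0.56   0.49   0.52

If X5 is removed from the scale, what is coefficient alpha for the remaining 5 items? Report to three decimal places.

α = 0.611

Remaining items: X1, X2, X3, X4, X6 (k = 5).
ΣVar(i) = 2.53 + 2.82 + 2.19 + 1.37 + 0.52 = 9.43
Var(T) = 9.43 + 2 × 4.51 = 18.45
α (item deleted) = (5/4)·(1 − 9.43/18.45) = 0.611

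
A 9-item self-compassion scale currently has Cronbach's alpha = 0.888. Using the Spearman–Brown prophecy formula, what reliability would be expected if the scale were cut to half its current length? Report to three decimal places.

predicted reliability = 0.799

Length factor m = 1/2
α' = m·α / (1 − (1−m)·α)
   = 1/2 × 0.888 / (1 − (1 − 1/2) × 0.888)
   = 0.4440 / 0.5560 = 0.799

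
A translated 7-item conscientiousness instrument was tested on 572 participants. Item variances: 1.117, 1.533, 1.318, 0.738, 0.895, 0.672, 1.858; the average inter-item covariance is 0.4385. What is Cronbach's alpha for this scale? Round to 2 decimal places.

sum of item variances = 1.117 + 1.533 + 1.318 + 0.738 + 0.895 + 0.672 + 1.858 = 8.131
Sum of the 21 distinct covariances = 21 × 0.4385 = 9.2085
σ²_T = sum of item variances + 2·Σcov = 8.131 + 2 × 9.2085 = 26.5480
α = (7/6)·(1 − 8.131/26.5480) = 0.81

α = 0.81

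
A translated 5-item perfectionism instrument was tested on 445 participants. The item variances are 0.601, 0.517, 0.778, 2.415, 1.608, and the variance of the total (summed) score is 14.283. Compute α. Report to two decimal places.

Σσ²ᵢ = 0.601 + 0.517 + 0.778 + 2.415 + 1.608 = 5.919
α = (k/(k−1))·(1 − Σσ²ᵢ/σ²_T) = (5/4)·(1 − 5.919/14.283) = 0.73

α = 0.73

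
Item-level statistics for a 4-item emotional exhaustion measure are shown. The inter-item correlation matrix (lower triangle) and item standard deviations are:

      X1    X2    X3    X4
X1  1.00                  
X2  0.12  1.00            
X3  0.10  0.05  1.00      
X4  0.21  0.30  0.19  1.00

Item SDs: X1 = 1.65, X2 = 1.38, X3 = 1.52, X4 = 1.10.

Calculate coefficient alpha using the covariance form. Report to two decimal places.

Σσ²ᵢ = 1.65² + 1.38² + 1.52² + 1.10² = 8.1473
Covariances σ_ij = r_ij · s_i · s_j:
  σ(X1,X2) = 0.12 × 1.65 × 1.38 = 0.2732
  σ(X1,X3) = 0.10 × 1.65 × 1.52 = 0.2508
  σ(X1,X4) = 0.21 × 1.65 × 1.10 = 0.3811
  σ(X2,X3) = 0.05 × 1.38 × 1.52 = 0.1049
  σ(X2,X4) = 0.30 × 1.38 × 1.10 = 0.4554
  σ(X3,X4) = 0.19 × 1.52 × 1.10 = 0.3177
σ²_T = Σσ²ᵢ + 2·Σσ_ij = 8.1473 + 2 × 1.7831 = 11.7135
α = (4/3)·(1 − 8.1473/11.7135) = 0.41

coefficient alpha = 0.41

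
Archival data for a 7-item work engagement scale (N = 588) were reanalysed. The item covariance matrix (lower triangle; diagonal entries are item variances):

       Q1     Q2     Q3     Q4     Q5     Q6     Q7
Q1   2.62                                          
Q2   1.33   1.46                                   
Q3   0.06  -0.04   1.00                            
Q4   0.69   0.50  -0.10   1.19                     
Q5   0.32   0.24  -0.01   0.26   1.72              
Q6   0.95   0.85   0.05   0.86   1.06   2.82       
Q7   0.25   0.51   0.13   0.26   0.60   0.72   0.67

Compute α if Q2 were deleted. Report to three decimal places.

Remaining items: Q1, Q3, Q4, Q5, Q6, Q7 (k = 6).
Σσᵢ² = 2.62 + 1.00 + 1.19 + 1.72 + 2.82 + 0.67 = 10.02
σ²_T = 10.02 + 2 × 6.10 = 22.22
α (item deleted) = (6/5)·(1 − 10.02/22.22) = 0.659

α = 0.659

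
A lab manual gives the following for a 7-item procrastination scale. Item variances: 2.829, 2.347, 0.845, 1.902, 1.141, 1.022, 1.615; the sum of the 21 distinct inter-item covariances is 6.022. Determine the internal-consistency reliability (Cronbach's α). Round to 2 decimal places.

Cronbach's α = 0.59

Σσ²ᵢ = 2.829 + 2.347 + 0.845 + 1.902 + 1.141 + 1.022 + 1.615 = 11.701
Sum of distinct covariances = 6.022
total variance = Σσ²ᵢ + 2·Σcov = 11.701 + 2 × 6.022 = 23.745
α = (7/6)·(1 − 11.701/23.745) = 0.59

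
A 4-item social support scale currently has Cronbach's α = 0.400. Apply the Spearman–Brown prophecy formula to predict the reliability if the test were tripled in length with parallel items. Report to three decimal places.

Length factor m = 3
α' = m·α / (1 + (m−1)·α)
   = 3 × 0.400 / (1 + (3 − 1) × 0.400)
   = 1.2000 / 1.8000 = 0.667

predicted reliability = 0.667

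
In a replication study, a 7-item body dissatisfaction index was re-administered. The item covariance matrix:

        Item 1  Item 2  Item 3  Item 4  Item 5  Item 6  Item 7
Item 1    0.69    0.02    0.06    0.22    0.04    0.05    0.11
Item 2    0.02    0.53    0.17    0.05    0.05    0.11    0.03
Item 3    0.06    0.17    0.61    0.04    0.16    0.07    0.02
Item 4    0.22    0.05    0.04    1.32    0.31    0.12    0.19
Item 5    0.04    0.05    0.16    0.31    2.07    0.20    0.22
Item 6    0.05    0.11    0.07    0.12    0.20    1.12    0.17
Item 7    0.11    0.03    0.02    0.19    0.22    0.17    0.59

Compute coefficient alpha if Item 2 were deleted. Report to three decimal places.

α = 0.459

Remaining items: Item 1, Item 3, Item 4, Item 5, Item 6, Item 7 (k = 6).
Σσ²ᵢ = 0.69 + 0.61 + 1.32 + 2.07 + 1.12 + 0.59 = 6.40
Var(T) = 6.40 + 2 × 1.98 = 10.36
α (item deleted) = (6/5)·(1 − 6.40/10.36) = 0.459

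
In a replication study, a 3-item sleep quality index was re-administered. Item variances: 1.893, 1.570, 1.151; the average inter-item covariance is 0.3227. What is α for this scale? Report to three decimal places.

α = 0.443

sum of item variances = 1.893 + 1.570 + 1.151 = 4.614
Sum of the 3 distinct covariances = 3 × 0.3227 = 0.9681
σ²_T = sum of item variances + 2·Σcov = 4.614 + 2 × 0.9681 = 6.5502
α = (3/2)·(1 − 4.614/6.5502) = 0.443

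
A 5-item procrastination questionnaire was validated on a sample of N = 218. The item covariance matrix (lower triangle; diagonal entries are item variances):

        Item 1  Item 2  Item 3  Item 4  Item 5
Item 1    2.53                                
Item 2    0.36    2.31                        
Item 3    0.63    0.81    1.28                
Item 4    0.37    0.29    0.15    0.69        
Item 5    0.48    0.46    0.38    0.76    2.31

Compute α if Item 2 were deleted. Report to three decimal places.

Remaining items: Item 1, Item 3, Item 4, Item 5 (k = 4).
Σσ²ᵢ = 2.53 + 1.28 + 0.69 + 2.31 = 6.81
σ²_T = 6.81 + 2 × 2.77 = 12.35
α (item deleted) = (4/3)·(1 − 6.81/12.35) = 0.598

α = 0.598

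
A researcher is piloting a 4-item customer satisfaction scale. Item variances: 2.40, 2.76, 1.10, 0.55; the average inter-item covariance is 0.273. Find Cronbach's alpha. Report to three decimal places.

sum of item variances = 2.40 + 2.76 + 1.10 + 0.55 = 6.81
Sum of the 6 distinct covariances = 6 × 0.273 = 1.638
σ²_T = sum of item variances + 2·Σcov = 6.81 + 2 × 1.638 = 10.086
α = (4/3)·(1 − 6.81/10.086) = 0.433

α = 0.433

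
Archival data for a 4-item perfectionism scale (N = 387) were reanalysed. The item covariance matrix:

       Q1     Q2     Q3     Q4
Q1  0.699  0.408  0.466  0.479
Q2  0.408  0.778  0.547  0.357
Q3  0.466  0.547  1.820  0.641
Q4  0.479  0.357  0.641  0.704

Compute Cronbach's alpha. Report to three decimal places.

Σσ²ᵢ = 0.699 + 0.778 + 1.820 + 0.704 = 4.001
Sum of the distinct covariances = 2.898
σ²_T = 4.001 + 2 × 2.898 = 9.797
α = (k/(k−1))·(1 − Σσ²ᵢ/σ²_T) = (4/3)·(1 − 4.001/9.797) = 0.789

Cronbach's alpha = 0.789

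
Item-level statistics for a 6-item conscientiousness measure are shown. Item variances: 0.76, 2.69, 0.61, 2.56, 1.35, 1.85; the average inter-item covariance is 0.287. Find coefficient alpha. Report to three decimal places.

Σσᵢ² = 0.76 + 2.69 + 0.61 + 2.56 + 1.35 + 1.85 = 9.82
Sum of the 15 distinct covariances = 15 × 0.287 = 4.305
Var(T) = Σσᵢ² + 2·Σcov = 9.82 + 2 × 4.305 = 18.430
α = (6/5)·(1 − 9.82/18.430) = 0.561

α = 0.561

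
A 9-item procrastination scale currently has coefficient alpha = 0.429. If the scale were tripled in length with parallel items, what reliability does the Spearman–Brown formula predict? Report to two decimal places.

Length factor m = 3
α' = m·α / (1 + (m−1)·α)
   = 3 × 0.429 / (1 + (3 − 1) × 0.429)
   = 1.2870 / 1.8580 = 0.69

predicted reliability = 0.69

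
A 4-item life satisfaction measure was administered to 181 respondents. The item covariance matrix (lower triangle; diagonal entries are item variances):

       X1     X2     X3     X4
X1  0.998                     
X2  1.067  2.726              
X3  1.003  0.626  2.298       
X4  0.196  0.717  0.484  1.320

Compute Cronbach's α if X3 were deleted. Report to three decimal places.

Remaining items: X1, X2, X4 (k = 3).
sum of item variances = 0.998 + 2.726 + 1.320 = 5.044
σ²_T = 5.044 + 2 × 1.980 = 9.004
α (item deleted) = (3/2)·(1 − 5.044/9.004) = 0.660

α = 0.660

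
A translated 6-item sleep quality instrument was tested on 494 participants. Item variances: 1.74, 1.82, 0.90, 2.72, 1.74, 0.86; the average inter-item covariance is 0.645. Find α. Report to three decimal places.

α = 0.797

Σσ²ᵢ = 1.74 + 1.82 + 0.90 + 2.72 + 1.74 + 0.86 = 9.78
Sum of the 15 distinct covariances = 15 × 0.645 = 9.675
total variance = Σσ²ᵢ + 2·Σcov = 9.78 + 2 × 9.675 = 29.130
α = (6/5)·(1 − 9.78/29.130) = 0.797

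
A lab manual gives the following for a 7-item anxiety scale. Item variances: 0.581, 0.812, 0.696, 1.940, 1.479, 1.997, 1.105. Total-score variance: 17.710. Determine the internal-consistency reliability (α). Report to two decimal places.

Σσ²ᵢ = 0.581 + 0.812 + 0.696 + 1.940 + 1.479 + 1.997 + 1.105 = 8.610
α = (k/(k−1))·(1 − Σσ²ᵢ/σ²_T) = (7/6)·(1 − 8.610/17.710) = 0.60

α = 0.60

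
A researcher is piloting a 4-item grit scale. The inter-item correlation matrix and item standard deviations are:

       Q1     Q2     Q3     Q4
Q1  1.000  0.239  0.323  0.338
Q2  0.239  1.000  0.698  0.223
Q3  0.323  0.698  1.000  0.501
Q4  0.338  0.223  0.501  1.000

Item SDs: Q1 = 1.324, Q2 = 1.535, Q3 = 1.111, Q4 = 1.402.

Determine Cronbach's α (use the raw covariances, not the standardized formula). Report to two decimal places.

α = 0.70

Σσ²ᵢ = 1.324² + 1.535² + 1.111² + 1.402² = 7.3091
Covariances σ_ij = r_ij · s_i · s_j:
  σ(Q1,Q2) = 0.239 × 1.324 × 1.535 = 0.4857
  σ(Q1,Q3) = 0.323 × 1.324 × 1.111 = 0.4751
  σ(Q1,Q4) = 0.338 × 1.324 × 1.402 = 0.6274
  σ(Q2,Q3) = 0.698 × 1.535 × 1.111 = 1.1904
  σ(Q2,Q4) = 0.223 × 1.535 × 1.402 = 0.4799
  σ(Q3,Q4) = 0.501 × 1.111 × 1.402 = 0.7804
σ²_T = Σσ²ᵢ + 2·Σσ_ij = 7.3091 + 2 × 4.0389 = 15.3869
α = (4/3)·(1 − 7.3091/15.3869) = 0.70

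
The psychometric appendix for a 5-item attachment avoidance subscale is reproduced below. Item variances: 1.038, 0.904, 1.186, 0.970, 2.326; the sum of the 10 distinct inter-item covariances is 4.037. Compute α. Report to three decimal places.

α = 0.696

Σσᵢ² = 1.038 + 0.904 + 1.186 + 0.970 + 2.326 = 6.424
Sum of distinct covariances = 4.037
σ²_total = Σσᵢ² + 2·Σcov = 6.424 + 2 × 4.037 = 14.498
α = (5/4)·(1 − 6.424/14.498) = 0.696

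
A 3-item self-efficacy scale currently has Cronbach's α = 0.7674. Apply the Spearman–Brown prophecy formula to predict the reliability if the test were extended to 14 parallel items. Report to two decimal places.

predicted reliability = 0.94

Length factor m = 14/3 = 4.6667
α' = m·α / (1 + (m−1)·α)
   = 14/3 × 0.7674 / (1 + (14/3 − 1) × 0.7674)
   = 3.5812 / 3.8138 = 0.94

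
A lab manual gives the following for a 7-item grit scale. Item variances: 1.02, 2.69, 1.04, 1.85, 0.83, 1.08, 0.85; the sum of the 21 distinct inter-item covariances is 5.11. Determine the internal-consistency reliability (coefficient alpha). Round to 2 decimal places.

α = 0.61

Σσᵢ² = 1.02 + 2.69 + 1.04 + 1.85 + 0.83 + 1.08 + 0.85 = 9.36
Sum of distinct covariances = 5.11
σ²_total = Σσᵢ² + 2·Σcov = 9.36 + 2 × 5.11 = 19.58
α = (7/6)·(1 − 9.36/19.58) = 0.61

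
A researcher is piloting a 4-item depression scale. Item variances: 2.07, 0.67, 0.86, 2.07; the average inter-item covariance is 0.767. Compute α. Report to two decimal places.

α = 0.83

Σσ²ᵢ = 2.07 + 0.67 + 0.86 + 2.07 = 5.67
Sum of the 6 distinct covariances = 6 × 0.767 = 4.602
σ²_T = Σσ²ᵢ + 2·Σcov = 5.67 + 2 × 4.602 = 14.874
α = (4/3)·(1 − 5.67/14.874) = 0.83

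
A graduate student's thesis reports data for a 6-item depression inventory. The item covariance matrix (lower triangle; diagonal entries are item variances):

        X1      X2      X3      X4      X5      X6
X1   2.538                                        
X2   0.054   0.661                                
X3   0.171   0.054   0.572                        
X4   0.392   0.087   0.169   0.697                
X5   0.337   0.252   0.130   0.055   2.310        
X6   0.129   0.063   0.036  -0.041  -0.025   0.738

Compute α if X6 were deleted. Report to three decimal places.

α = 0.418

Remaining items: X1, X2, X3, X4, X5 (k = 5).
ΣVar(i) = 2.538 + 0.661 + 0.572 + 0.697 + 2.310 = 6.778
total variance = 6.778 + 2 × 1.701 = 10.180
α (item deleted) = (5/4)·(1 − 6.778/10.180) = 0.418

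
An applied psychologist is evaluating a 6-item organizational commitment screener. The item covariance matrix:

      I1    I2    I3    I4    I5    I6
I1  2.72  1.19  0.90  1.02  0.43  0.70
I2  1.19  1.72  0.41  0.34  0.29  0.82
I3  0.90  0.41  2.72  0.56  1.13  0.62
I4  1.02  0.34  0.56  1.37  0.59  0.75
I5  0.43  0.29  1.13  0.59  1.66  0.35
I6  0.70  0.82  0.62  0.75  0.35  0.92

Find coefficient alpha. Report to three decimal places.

coefficient alpha = 0.774

Σσᵢ² = 2.72 + 1.72 + 2.72 + 1.37 + 1.66 + 0.92 = 11.11
Sum of off-diagonal covariances = 10.10
σ²_total = 11.11 + 2 × 10.10 = 31.31
α = (k/(k−1))·(1 − Σσᵢ²/σ²_total) = (6/5)·(1 − 11.11/31.31) = 0.774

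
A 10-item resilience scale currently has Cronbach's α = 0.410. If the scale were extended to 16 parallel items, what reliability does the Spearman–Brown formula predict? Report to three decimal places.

Length factor m = 16/10 = 1.6000
α' = m·α / (1 + (m−1)·α)
   = 16/10 × 0.410 / (1 + (16/10 − 1) × 0.410)
   = 0.6560 / 1.2460 = 0.526

predicted reliability = 0.526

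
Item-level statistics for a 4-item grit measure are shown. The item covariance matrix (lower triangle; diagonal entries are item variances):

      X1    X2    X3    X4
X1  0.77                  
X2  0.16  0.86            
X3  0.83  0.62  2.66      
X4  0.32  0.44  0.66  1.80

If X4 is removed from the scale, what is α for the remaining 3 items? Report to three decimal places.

Remaining items: X1, X2, X3 (k = 3).
Σσ²ᵢ = 0.77 + 0.86 + 2.66 = 4.29
total variance = 4.29 + 2 × 1.61 = 7.51
α (item deleted) = (3/2)·(1 − 4.29/7.51) = 0.643

α = 0.643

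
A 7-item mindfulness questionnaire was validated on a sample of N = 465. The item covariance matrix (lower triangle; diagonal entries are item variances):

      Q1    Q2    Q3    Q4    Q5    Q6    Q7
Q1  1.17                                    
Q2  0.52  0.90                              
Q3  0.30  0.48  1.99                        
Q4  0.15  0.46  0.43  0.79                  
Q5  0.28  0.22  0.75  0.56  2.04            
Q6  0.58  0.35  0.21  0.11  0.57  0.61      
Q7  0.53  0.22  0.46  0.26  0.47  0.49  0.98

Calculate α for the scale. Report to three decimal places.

ΣVar(i) = 1.17 + 0.90 + 1.99 + 0.79 + 2.04 + 0.61 + 0.98 = 8.48
Sum of off-diagonal covariances = 8.40
total variance = 8.48 + 2 × 8.40 = 25.28
α = (k/(k−1))·(1 − ΣVar(i)/total variance) = (7/6)·(1 − 8.48/25.28) = 0.775

α = 0.775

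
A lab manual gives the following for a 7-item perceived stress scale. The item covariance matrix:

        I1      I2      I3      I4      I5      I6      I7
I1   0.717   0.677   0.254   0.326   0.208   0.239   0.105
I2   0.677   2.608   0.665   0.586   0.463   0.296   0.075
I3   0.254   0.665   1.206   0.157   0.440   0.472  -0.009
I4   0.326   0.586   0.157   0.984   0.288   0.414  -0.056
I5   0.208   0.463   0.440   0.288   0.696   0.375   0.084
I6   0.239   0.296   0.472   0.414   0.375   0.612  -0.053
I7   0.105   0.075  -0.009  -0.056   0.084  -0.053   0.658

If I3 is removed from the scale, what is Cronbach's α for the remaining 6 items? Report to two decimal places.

α = 0.67

Remaining items: I1, I2, I4, I5, I6, I7 (k = 6).
Σσᵢ² = 0.717 + 2.608 + 0.984 + 0.696 + 0.612 + 0.658 = 6.275
σ²_total = 6.275 + 2 × 4.027 = 14.329
α (item deleted) = (6/5)·(1 − 6.275/14.329) = 0.67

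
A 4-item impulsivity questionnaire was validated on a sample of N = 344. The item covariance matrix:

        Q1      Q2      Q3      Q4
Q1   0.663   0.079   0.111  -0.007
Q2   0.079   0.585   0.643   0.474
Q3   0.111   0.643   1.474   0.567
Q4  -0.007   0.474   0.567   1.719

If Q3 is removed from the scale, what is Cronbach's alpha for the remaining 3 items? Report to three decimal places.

α = 0.404

Remaining items: Q1, Q2, Q4 (k = 3).
Σσᵢ² = 0.663 + 0.585 + 1.719 = 2.967
σ²_T = 2.967 + 2 × 0.546 = 4.059
α (item deleted) = (3/2)·(1 − 2.967/4.059) = 0.404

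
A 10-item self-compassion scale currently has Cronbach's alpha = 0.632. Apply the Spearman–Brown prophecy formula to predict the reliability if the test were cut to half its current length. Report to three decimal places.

predicted reliability = 0.462

Length factor m = 1/2
α' = m·α / (1 − (1−m)·α)
   = 1/2 × 0.632 / (1 − (1 − 1/2) × 0.632)
   = 0.3160 / 0.6840 = 0.462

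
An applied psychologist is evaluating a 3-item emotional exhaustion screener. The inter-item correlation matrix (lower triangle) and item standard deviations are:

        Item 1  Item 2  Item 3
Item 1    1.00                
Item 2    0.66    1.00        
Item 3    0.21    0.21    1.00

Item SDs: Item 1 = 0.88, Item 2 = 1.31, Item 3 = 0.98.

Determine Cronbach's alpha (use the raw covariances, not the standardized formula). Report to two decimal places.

Σσ²ᵢ = 0.88² + 1.31² + 0.98² = 3.4509
Covariances σ_ij = r_ij · s_i · s_j:
  σ(Item 1,Item 2) = 0.66 × 0.88 × 1.31 = 0.7608
  σ(Item 1,Item 3) = 0.21 × 0.88 × 0.98 = 0.1811
  σ(Item 2,Item 3) = 0.21 × 1.31 × 0.98 = 0.2696
σ²_T = Σσ²ᵢ + 2·Σσ_ij = 3.4509 + 2 × 1.2115 = 5.8739
α = (3/2)·(1 − 3.4509/5.8739) = 0.62

Cronbach's alpha = 0.62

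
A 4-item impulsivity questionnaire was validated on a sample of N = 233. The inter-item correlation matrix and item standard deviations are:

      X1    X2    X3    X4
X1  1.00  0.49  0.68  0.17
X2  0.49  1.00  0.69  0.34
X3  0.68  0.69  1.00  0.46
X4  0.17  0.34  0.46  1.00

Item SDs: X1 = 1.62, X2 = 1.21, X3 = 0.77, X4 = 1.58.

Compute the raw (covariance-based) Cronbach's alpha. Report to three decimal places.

Cronbach's alpha = 0.711

Σσ²ᵢ = 1.62² + 1.21² + 0.77² + 1.58² = 7.1778
Covariances σ_ij = r_ij · s_i · s_j:
  σ(X1,X2) = 0.49 × 1.62 × 1.21 = 0.9605
  σ(X1,X3) = 0.68 × 1.62 × 0.77 = 0.8482
  σ(X1,X4) = 0.17 × 1.62 × 1.58 = 0.4351
  σ(X2,X3) = 0.69 × 1.21 × 0.77 = 0.6429
  σ(X2,X4) = 0.34 × 1.21 × 1.58 = 0.6500
  σ(X3,X4) = 0.46 × 0.77 × 1.58 = 0.5596
σ²_T = Σσ²ᵢ + 2·Σσ_ij = 7.1778 + 2 × 4.0963 = 15.3704
α = (4/3)·(1 − 7.1778/15.3704) = 0.711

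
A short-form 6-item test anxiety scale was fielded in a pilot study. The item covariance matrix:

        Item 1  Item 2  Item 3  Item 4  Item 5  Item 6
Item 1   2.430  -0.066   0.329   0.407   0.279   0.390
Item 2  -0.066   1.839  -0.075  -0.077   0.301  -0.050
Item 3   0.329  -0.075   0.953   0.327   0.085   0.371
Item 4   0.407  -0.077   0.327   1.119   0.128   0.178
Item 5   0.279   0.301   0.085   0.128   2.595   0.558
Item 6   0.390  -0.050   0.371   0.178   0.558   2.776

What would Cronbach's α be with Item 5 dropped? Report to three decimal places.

Cronbach's α = 0.344

Remaining items: Item 1, Item 2, Item 3, Item 4, Item 6 (k = 5).
Σσᵢ² = 2.430 + 1.839 + 0.953 + 1.119 + 2.776 = 9.117
Var(T) = 9.117 + 2 × 1.734 = 12.585
α (item deleted) = (5/4)·(1 − 9.117/12.585) = 0.344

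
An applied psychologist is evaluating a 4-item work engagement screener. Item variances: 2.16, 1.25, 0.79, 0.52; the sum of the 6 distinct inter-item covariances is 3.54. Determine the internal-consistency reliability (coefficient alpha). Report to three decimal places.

ΣVar(i) = 2.16 + 1.25 + 0.79 + 0.52 = 4.72
Sum of distinct covariances = 3.54
σ²_total = ΣVar(i) + 2·Σcov = 4.72 + 2 × 3.54 = 11.80
α = (4/3)·(1 − 4.72/11.80) = 0.800

coefficient alpha = 0.800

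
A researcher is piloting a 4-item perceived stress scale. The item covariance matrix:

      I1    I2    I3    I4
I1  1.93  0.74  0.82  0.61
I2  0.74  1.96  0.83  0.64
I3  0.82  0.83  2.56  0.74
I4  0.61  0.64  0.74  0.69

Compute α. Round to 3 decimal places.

α = 0.735

ΣVar(i) = 1.93 + 1.96 + 2.56 + 0.69 = 7.14
Sum of off-diagonal covariances = 4.38
σ²_total = 7.14 + 2 × 4.38 = 15.90
α = (k/(k−1))·(1 − ΣVar(i)/σ²_total) = (4/3)·(1 − 7.14/15.90) = 0.735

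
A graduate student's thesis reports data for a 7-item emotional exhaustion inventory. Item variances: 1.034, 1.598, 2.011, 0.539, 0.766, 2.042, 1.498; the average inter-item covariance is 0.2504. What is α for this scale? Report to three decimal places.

α = 0.613

ΣVar(i) = 1.034 + 1.598 + 2.011 + 0.539 + 0.766 + 2.042 + 1.498 = 9.488
Sum of the 21 distinct covariances = 21 × 0.2504 = 5.2584
σ²_total = ΣVar(i) + 2·Σcov = 9.488 + 2 × 5.2584 = 20.0048
α = (7/6)·(1 − 9.488/20.0048) = 0.613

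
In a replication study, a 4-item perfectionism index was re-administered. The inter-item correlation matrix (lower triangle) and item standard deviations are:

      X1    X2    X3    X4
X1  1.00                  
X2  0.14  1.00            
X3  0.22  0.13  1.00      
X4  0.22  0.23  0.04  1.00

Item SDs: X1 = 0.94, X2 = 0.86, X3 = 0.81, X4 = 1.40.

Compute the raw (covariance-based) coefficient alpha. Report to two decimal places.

Σσ²ᵢ = 0.94² + 0.86² + 0.81² + 1.40² = 4.2393
Covariances σ_ij = r_ij · s_i · s_j:
  σ(X1,X2) = 0.14 × 0.94 × 0.86 = 0.1132
  σ(X1,X3) = 0.22 × 0.94 × 0.81 = 0.1675
  σ(X1,X4) = 0.22 × 0.94 × 1.40 = 0.2895
  σ(X2,X3) = 0.13 × 0.86 × 0.81 = 0.0906
  σ(X2,X4) = 0.23 × 0.86 × 1.40 = 0.2769
  σ(X3,X4) = 0.04 × 0.81 × 1.40 = 0.0454
σ²_T = Σσ²ᵢ + 2·Σσ_ij = 4.2393 + 2 × 0.9831 = 6.2055
α = (4/3)·(1 − 4.2393/6.2055) = 0.42

α = 0.42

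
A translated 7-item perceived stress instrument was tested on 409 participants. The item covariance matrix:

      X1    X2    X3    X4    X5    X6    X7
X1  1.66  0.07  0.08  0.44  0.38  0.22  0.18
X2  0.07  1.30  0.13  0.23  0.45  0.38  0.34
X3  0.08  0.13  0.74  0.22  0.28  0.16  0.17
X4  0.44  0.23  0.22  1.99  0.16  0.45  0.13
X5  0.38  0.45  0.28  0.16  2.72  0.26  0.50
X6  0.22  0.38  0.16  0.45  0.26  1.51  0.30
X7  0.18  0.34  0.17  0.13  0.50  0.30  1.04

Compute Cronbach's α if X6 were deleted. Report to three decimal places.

Remaining items: X1, X2, X3, X4, X5, X7 (k = 6).
ΣVar(i) = 1.66 + 1.30 + 0.74 + 1.99 + 2.72 + 1.04 = 9.45
σ²_T = 9.45 + 2 × 3.76 = 16.97
α (item deleted) = (6/5)·(1 − 9.45/16.97) = 0.532

Cronbach's α = 0.532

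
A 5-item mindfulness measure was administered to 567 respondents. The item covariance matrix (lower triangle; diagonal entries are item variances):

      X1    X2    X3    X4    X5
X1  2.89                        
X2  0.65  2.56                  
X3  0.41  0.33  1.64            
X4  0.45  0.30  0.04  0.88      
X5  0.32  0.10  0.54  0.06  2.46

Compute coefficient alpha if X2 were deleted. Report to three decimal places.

Remaining items: X1, X3, X4, X5 (k = 4).
ΣVar(i) = 2.89 + 1.64 + 0.88 + 2.46 = 7.87
total variance = 7.87 + 2 × 1.82 = 11.51
α (item deleted) = (4/3)·(1 − 7.87/11.51) = 0.422

α = 0.422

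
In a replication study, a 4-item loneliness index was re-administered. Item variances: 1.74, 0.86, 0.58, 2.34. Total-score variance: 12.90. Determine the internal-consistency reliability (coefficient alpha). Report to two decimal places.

α = 0.76

Σσ²ᵢ = 1.74 + 0.86 + 0.58 + 2.34 = 5.52
α = (k/(k−1))·(1 − Σσ²ᵢ/Var(T)) = (4/3)·(1 − 5.52/12.90) = 0.76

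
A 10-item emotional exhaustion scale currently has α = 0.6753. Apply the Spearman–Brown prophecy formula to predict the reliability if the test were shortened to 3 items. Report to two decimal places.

predicted reliability = 0.38

Length factor m = 3/10 = 0.3000
α' = m·α / (1 − (1−m)·α)
   = 3/10 × 0.6753 / (1 − (1 − 3/10) × 0.6753)
   = 0.2026 / 0.5273 = 0.38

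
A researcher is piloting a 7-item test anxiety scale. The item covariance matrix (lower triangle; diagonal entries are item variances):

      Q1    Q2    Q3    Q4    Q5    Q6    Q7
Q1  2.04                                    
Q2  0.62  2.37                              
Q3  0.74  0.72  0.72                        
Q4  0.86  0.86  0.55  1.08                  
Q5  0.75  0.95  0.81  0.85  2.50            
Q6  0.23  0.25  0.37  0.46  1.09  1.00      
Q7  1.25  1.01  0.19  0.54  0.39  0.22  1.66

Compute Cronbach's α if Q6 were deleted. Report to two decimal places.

Remaining items: Q1, Q2, Q3, Q4, Q5, Q7 (k = 6).
Σσ²ᵢ = 2.04 + 2.37 + 0.72 + 1.08 + 2.50 + 1.66 = 10.37
Var(T) = 10.37 + 2 × 11.09 = 32.55
α (item deleted) = (6/5)·(1 − 10.37/32.55) = 0.82

Cronbach's α = 0.82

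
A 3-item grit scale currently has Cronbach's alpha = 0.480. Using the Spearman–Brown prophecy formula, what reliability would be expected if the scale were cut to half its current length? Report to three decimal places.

Length factor m = 1/2
α' = m·α / (1 − (1−m)·α)
   = 1/2 × 0.480 / (1 − (1 − 1/2) × 0.480)
   = 0.2400 / 0.7600 = 0.316

predicted reliability = 0.316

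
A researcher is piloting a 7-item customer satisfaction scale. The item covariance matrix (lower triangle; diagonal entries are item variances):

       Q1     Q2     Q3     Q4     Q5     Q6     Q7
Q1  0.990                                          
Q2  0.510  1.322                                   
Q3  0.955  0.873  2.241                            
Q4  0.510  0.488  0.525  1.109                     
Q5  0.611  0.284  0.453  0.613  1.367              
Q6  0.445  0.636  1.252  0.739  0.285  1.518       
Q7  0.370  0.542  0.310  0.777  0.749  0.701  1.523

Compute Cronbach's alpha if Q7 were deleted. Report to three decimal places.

Cronbach's alpha = 0.819

Remaining items: Q1, Q2, Q3, Q4, Q5, Q6 (k = 6).
Σσ²ᵢ = 0.990 + 1.322 + 2.241 + 1.109 + 1.367 + 1.518 = 8.547
σ²_T = 8.547 + 2 × 9.179 = 26.905
α (item deleted) = (6/5)·(1 − 8.547/26.905) = 0.819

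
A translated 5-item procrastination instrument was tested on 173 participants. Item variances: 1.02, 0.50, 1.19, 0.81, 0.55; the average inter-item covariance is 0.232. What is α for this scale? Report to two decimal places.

α = 0.67

Σσᵢ² = 1.02 + 0.50 + 1.19 + 0.81 + 0.55 = 4.07
Sum of the 10 distinct covariances = 10 × 0.232 = 2.320
total variance = Σσᵢ² + 2·Σcov = 4.07 + 2 × 2.320 = 8.710
α = (5/4)·(1 − 4.07/8.710) = 0.67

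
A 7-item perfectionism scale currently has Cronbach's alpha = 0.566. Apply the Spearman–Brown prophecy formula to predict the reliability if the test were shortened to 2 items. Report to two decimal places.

Length factor m = 2/7 = 0.2857
α' = m·α / (1 − (1−m)·α)
   = 2/7 × 0.566 / (1 − (1 − 2/7) × 0.566)
   = 0.1617 / 0.5957 = 0.27

predicted reliability = 0.27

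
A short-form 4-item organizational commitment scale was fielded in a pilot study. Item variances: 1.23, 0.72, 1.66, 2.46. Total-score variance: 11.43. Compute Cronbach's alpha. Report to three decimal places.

Σσᵢ² = 1.23 + 0.72 + 1.66 + 2.46 = 6.07
α = (k/(k−1))·(1 − Σσᵢ²/σ²_T) = (4/3)·(1 − 6.07/11.43) = 0.625

Cronbach's alpha = 0.625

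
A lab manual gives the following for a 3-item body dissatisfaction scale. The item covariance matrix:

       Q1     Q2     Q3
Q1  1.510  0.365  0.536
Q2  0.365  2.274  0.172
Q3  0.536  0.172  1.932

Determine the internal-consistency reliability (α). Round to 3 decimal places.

α = 0.409

Σσ²ᵢ = 1.510 + 2.274 + 1.932 = 5.716
Σ_{i<j} σ_ij = 1.073
Var(T) = 5.716 + 2 × 1.073 = 7.862
α = (k/(k−1))·(1 − Σσ²ᵢ/Var(T)) = (3/2)·(1 − 5.716/7.862) = 0.409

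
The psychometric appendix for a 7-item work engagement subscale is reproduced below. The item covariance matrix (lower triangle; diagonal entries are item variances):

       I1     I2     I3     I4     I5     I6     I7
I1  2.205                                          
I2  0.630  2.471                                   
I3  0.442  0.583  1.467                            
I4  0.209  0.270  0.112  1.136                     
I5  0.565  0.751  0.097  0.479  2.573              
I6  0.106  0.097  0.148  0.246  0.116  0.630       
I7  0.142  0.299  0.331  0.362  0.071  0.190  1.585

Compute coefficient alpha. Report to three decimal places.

Σσ²ᵢ = 2.205 + 2.471 + 1.467 + 1.136 + 2.573 + 0.630 + 1.585 = 12.067
Sum of off-diagonal covariances = 6.246
total variance = 12.067 + 2 × 6.246 = 24.559
α = (k/(k−1))·(1 − Σσ²ᵢ/total variance) = (7/6)·(1 − 12.067/24.559) = 0.593

coefficient alpha = 0.593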